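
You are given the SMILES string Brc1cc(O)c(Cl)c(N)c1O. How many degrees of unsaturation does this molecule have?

4

Molecular formula: C6H5BrClNO2.
DoU = (2C + 2 + N − H − X) / 2, where X is the halogen count and O/S are ignored.
    = (2·6 + 2 + 1 − 5 − 2) / 2 = 8 / 2 = 4.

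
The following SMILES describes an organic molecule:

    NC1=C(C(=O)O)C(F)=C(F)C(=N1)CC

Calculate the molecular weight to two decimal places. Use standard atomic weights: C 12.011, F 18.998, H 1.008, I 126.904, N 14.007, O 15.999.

First, the molecular formula is C8H8F2N2O2 (counting implicit H from valence).
  C: 8 × 12.011 = 96.088
  F: 2 × 18.998 = 37.996
  H: 8 × 1.008 = 8.064
  N: 2 × 14.007 = 28.014
  O: 2 × 15.999 = 31.998
Sum: 8×12.011 + 2×18.998 + 8×1.008 + 2×14.007 + 2×15.999 = 202.160 → 202.16 g/mol.

202.16 g/mol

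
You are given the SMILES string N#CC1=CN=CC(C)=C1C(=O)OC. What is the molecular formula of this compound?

Walk through each heavy atom and fill implicit hydrogens from standard valence (C 4, N 3, O 2, S 2, halogen 1):
  atom 1: N, bond orders sum to 3 (valence 3) → 0 H
  atom 2: C, bond orders sum to 4 (valence 4) → 0 H
  atom 3: C, bond orders sum to 4 (valence 4) → 0 H
  atom 4: C, bond orders sum to 3 (valence 4) → 1 H
  atom 5: N, bond orders sum to 3 (valence 3) → 0 H
  atom 6: C, bond orders sum to 3 (valence 4) → 1 H
  atom 7: C, bond orders sum to 4 (valence 4) → 0 H
  atom 8: C, bond orders sum to 1 (valence 4) → 3 H
  atom 9: C, bond orders sum to 4 (valence 4) → 0 H
  atom 10: C, bond orders sum to 4 (valence 4) → 0 H
  atom 11: O, bond orders sum to 2 (valence 2) → 0 H
  atom 12: O, bond orders sum to 2 (valence 2) → 0 H
  atom 13: C, bond orders sum to 1 (valence 4) → 3 H
Totals → C:9, H:8, N:2, O:2.

C9H8N2O2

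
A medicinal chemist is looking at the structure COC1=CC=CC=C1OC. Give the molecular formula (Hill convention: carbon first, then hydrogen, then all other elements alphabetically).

C8H10O2

Walk through each heavy atom and fill implicit hydrogens from standard valence (C 4, N 3, O 2, S 2, halogen 1):
  atom 1: C, bond orders sum to 1 (valence 4) → 3 H
  atom 2: O, bond orders sum to 2 (valence 2) → 0 H
  atom 3: C, bond orders sum to 4 (valence 4) → 0 H
  atom 4: C, bond orders sum to 3 (valence 4) → 1 H
  atom 5: C, bond orders sum to 3 (valence 4) → 1 H
  atom 6: C, bond orders sum to 3 (valence 4) → 1 H
  atom 7: C, bond orders sum to 3 (valence 4) → 1 H
  atom 8: C, bond orders sum to 4 (valence 4) → 0 H
  atom 9: O, bond orders sum to 2 (valence 2) → 0 H
  atom 10: C, bond orders sum to 1 (valence 4) → 3 H
Totals → C:8, H:10, O:2.
In Hill order: C8H10O2.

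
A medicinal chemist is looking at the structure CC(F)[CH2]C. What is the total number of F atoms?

Scan the SMILES for F atoms (remember two-letter symbols like Cl and Br are single atoms).
Fluorine count: 1.

1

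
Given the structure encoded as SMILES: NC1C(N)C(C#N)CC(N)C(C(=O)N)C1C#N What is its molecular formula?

Walk through each heavy atom and fill implicit hydrogens from standard valence (C 4, N 3, O 2, S 2, halogen 1):
  atom 1: N, bond orders sum to 1 (valence 3) → 2 H
  atom 2: C, bond orders sum to 3 (valence 4) → 1 H
  atom 3: C, bond orders sum to 3 (valence 4) → 1 H
  atom 4: N, bond orders sum to 1 (valence 3) → 2 H
  atom 5: C, bond orders sum to 3 (valence 4) → 1 H
  atom 6: C, bond orders sum to 4 (valence 4) → 0 H
  atom 7: N, bond orders sum to 3 (valence 3) → 0 H
  atom 8: C, bond orders sum to 2 (valence 4) → 2 H
  atom 9: C, bond orders sum to 3 (valence 4) → 1 H
  atom 10: N, bond orders sum to 1 (valence 3) → 2 H
  atom 11: C, bond orders sum to 3 (valence 4) → 1 H
  atom 12: C, bond orders sum to 4 (valence 4) → 0 H
  atom 13: O, bond orders sum to 2 (valence 2) → 0 H
  atom 14: N, bond orders sum to 1 (valence 3) → 2 H
  atom 15: C, bond orders sum to 3 (valence 4) → 1 H
  atom 16: C, bond orders sum to 4 (valence 4) → 0 H
  atom 17: N, bond orders sum to 3 (valence 3) → 0 H
Totals → C:10, H:16, N:6, O:1.
In Hill order: C10H16N6O.

C10H16N6O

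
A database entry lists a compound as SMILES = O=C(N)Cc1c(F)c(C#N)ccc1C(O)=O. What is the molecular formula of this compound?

Walk through each heavy atom and fill implicit hydrogens from standard valence (C 4, N 3, O 2, S 2, halogen 1); for lowercase aromatic atoms, an aromatic c carries 1 H when it has two neighbours and 0 H with three, and aromatic n carries 0 H:
  atom 1: O, bond orders sum to 2 (valence 2) → 0 H
  atom 2: C, bond orders sum to 4 (valence 4) → 0 H
  atom 3: N, bond orders sum to 1 (valence 3) → 2 H
  atom 4: C, bond orders sum to 2 (valence 4) → 2 H
  atom 5: aromatic c, 3 neighbours → 0 H
  atom 6: aromatic c, 3 neighbours → 0 H
  atom 7: F (halogen, monovalent) → 0 H
  atom 8: aromatic c, 3 neighbours → 0 H
  atom 9: C, bond orders sum to 4 (valence 4) → 0 H
  atom 10: N, bond orders sum to 3 (valence 3) → 0 H
  atom 11: aromatic c, 2 neighbours → 1 H
  atom 12: aromatic c, 2 neighbours → 1 H
  atom 13: aromatic c, 3 neighbours → 0 H
  atom 14: C, bond orders sum to 4 (valence 4) → 0 H
  atom 15: O, bond orders sum to 1 (valence 2) → 1 H
  atom 16: O, bond orders sum to 2 (valence 2) → 0 H
Totals → C:10, H:7, F:1, N:2, O:3.

C10H7FN2O3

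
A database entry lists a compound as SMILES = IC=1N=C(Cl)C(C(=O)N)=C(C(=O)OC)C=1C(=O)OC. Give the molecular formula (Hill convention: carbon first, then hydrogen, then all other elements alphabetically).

Walk through each heavy atom and fill implicit hydrogens from standard valence (C 4, N 3, O 2, S 2, halogen 1):
  atom 1: I (halogen, monovalent) → 0 H
  atom 2: C, bond orders sum to 4 (valence 4) → 0 H
  atom 3: N, bond orders sum to 3 (valence 3) → 0 H
  atom 4: C, bond orders sum to 4 (valence 4) → 0 H
  atom 5: Cl (halogen, monovalent) → 0 H
  atom 6: C, bond orders sum to 4 (valence 4) → 0 H
  atom 7: C, bond orders sum to 4 (valence 4) → 0 H
  atom 8: O, bond orders sum to 2 (valence 2) → 0 H
  atom 9: N, bond orders sum to 1 (valence 3) → 2 H
  atom 10: C, bond orders sum to 4 (valence 4) → 0 H
  atom 11: C, bond orders sum to 4 (valence 4) → 0 H
  atom 12: O, bond orders sum to 2 (valence 2) → 0 H
  atom 13: O, bond orders sum to 2 (valence 2) → 0 H
  atom 14: C, bond orders sum to 1 (valence 4) → 3 H
  atom 15: C, bond orders sum to 4 (valence 4) → 0 H
  atom 16: C, bond orders sum to 4 (valence 4) → 0 H
  atom 17: O, bond orders sum to 2 (valence 2) → 0 H
  atom 18: O, bond orders sum to 2 (valence 2) → 0 H
  atom 19: C, bond orders sum to 1 (valence 4) → 3 H
Totals → C:10, H:8, Cl:1, I:1, N:2, O:5.

C10H8ClIN2O5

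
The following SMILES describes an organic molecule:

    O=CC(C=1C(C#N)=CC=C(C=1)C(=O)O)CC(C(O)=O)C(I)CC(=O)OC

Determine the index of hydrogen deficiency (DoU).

10

Degree of unsaturation = (number of rings) + (number of π bonds).
Ring closures in the SMILES: 1.
π bonds: 7 double bonds (each 1 DoU), 1 triple bond (each 2 DoU) → 9 DoU from unsaturation.
Total DoU = 1 + 9 = 10.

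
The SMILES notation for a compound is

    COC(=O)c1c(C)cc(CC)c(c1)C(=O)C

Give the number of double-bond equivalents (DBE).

Molecular formula: C13H16O3.
DoU = (2C + 2 + N − H − X) / 2, where X is the halogen count and O/S are ignored.
    = (2·13 + 2 + 0 − 16 − 0) / 2 = 12 / 2 = 6.

6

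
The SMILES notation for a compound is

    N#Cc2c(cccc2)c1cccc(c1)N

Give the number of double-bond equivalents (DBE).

Molecular formula: C13H10N2.
DoU = (2C + 2 + N − H − X) / 2, where X is the halogen count and O/S are ignored.
    = (2·13 + 2 + 2 − 10 − 0) / 2 = 20 / 2 = 10.

10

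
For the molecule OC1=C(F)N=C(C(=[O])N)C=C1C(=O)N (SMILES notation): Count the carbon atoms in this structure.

7

Count every carbon token in the SMILES (each C, including those in ring-closure positions and inside branches).
Carbon count: 7.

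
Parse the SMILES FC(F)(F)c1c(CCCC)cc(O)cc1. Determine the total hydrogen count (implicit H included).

13

Walk through each heavy atom and fill implicit hydrogens from standard valence (C 4, N 3, O 2, S 2, halogen 1); for lowercase aromatic atoms, an aromatic c carries 1 H when it has two neighbours and 0 H with three, and aromatic n carries 0 H:
  atom 1: F (halogen, monovalent) → 0 H
  atom 2: C, bond orders sum to 4 (valence 4) → 0 H
  atom 3: F (halogen, monovalent) → 0 H
  atom 4: F (halogen, monovalent) → 0 H
  atom 5: aromatic c, 3 neighbours → 0 H
  atom 6: aromatic c, 3 neighbours → 0 H
  atom 7: C, bond orders sum to 2 (valence 4) → 2 H
  atom 8: C, bond orders sum to 2 (valence 4) → 2 H
  atom 9: C, bond orders sum to 2 (valence 4) → 2 H
  atom 10: C, bond orders sum to 1 (valence 4) → 3 H
  atom 11: aromatic c, 2 neighbours → 1 H
  atom 12: aromatic c, 3 neighbours → 0 H
  atom 13: O, bond orders sum to 1 (valence 2) → 1 H
  atom 14: aromatic c, 2 neighbours → 1 H
  atom 15: aromatic c, 2 neighbours → 1 H
Total hydrogens: 13.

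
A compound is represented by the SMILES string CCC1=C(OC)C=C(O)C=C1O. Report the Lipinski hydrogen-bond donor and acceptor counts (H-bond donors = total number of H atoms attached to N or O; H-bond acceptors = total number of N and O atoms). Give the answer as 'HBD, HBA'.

Donors: find every N or O and count the H atoms it carries.
  atom 5 (O): bond orders sum to 2 → 0 H
  atom 9 (O): bond orders sum to 1 → 1 H
  atom 12 (O): bond orders sum to 1 → 1 H
Lipinski HBD = 2.
Acceptors: N atoms = 0, O atoms = 3 → HBA = 3.

2, 3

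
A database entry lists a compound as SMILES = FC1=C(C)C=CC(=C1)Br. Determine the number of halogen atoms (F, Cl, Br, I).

2

Halogen atoms appear at heavy-atom positions 1, 9 (1×Br, 1×F).
Halogen count: 2.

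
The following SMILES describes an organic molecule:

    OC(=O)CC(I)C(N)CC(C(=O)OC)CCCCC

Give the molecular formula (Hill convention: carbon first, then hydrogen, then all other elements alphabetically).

C13H24INO4

Walk through each heavy atom and fill implicit hydrogens from standard valence (C 4, N 3, O 2, S 2, halogen 1):
  atom 1: O, bond orders sum to 1 (valence 2) → 1 H
  atom 2: C, bond orders sum to 4 (valence 4) → 0 H
  atom 3: O, bond orders sum to 2 (valence 2) → 0 H
  atom 4: C, bond orders sum to 2 (valence 4) → 2 H
  atom 5: C, bond orders sum to 3 (valence 4) → 1 H
  atom 6: I (halogen, monovalent) → 0 H
  atom 7: C, bond orders sum to 3 (valence 4) → 1 H
  atom 8: N, bond orders sum to 1 (valence 3) → 2 H
  atom 9: C, bond orders sum to 2 (valence 4) → 2 H
  atom 10: C, bond orders sum to 3 (valence 4) → 1 H
  atom 11: C, bond orders sum to 4 (valence 4) → 0 H
  atom 12: O, bond orders sum to 2 (valence 2) → 0 H
  atom 13: O, bond orders sum to 2 (valence 2) → 0 H
  atom 14: C, bond orders sum to 1 (valence 4) → 3 H
  atom 15: C, bond orders sum to 2 (valence 4) → 2 H
  atom 16: C, bond orders sum to 2 (valence 4) → 2 H
  atom 17: C, bond orders sum to 2 (valence 4) → 2 H
  atom 18: C, bond orders sum to 2 (valence 4) → 2 H
  atom 19: C, bond orders sum to 1 (valence 4) → 3 H
Totals → C:13, H:24, I:1, N:1, O:4.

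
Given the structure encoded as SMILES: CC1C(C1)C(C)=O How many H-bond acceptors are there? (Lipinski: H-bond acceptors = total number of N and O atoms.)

1

N atoms: 0; O atoms: 1.
Lipinski HBA = 0 + 1 = 1.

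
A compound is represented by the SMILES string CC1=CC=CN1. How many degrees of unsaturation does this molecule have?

Degree of unsaturation = (number of rings) + (number of π bonds).
Ring closures in the SMILES: 1.
π bonds: 2 double bonds (each 1 DoU) → 2 DoU from unsaturation.
Total DoU = 1 + 2 = 3.

3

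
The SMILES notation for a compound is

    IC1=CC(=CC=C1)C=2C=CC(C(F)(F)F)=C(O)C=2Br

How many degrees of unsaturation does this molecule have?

Degree of unsaturation = (number of rings) + (number of π bonds).
Ring closures in the SMILES: 2.
π bonds: 6 double bonds (each 1 DoU) → 6 DoU from unsaturation.
Total DoU = 2 + 6 = 8.

8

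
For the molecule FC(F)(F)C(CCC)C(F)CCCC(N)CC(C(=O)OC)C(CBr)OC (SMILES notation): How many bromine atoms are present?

Scan the SMILES for Br atoms (remember two-letter symbols like Cl and Br are single atoms).
Bromine count: 1.

1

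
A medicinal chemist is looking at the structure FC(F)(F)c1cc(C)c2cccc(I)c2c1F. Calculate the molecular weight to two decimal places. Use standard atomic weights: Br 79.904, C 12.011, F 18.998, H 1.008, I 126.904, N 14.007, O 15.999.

354.08 g/mol

First, the molecular formula is C12H7F4I (counting implicit H from valence).
  C: 12 × 12.011 = 144.132
  F: 4 × 18.998 = 75.992
  H: 7 × 1.008 = 7.056
  I: 1 × 126.904 = 126.904
Sum: 12×12.011 + 4×18.998 + 7×1.008 + 1×126.904 = 354.084 → 354.08 g/mol.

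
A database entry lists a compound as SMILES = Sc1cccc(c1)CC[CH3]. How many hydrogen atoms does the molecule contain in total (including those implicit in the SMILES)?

Walk through each heavy atom and fill implicit hydrogens from standard valence (C 4, N 3, O 2, S 2, halogen 1); for lowercase aromatic atoms, an aromatic c carries 1 H when it has two neighbours and 0 H with three, and aromatic n carries 0 H:
  atom 1: S, bond orders sum to 1 (valence 2) → 1 H
  atom 2: aromatic c, 3 neighbours → 0 H
  atom 3: aromatic c, 2 neighbours → 1 H
  atom 4: aromatic c, 2 neighbours → 1 H
  atom 5: aromatic c, 2 neighbours → 1 H
  atom 6: aromatic c, 3 neighbours → 0 H
  atom 7: aromatic c, 2 neighbours → 1 H
  atom 8: C, bond orders sum to 2 (valence 4) → 2 H
  atom 9: C, bond orders sum to 2 (valence 4) → 2 H
  atom 10: C with explicit H count 3
Total hydrogens: 12.

12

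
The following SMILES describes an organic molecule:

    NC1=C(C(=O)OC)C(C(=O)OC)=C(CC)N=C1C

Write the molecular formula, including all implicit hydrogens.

Walk through each heavy atom and fill implicit hydrogens from standard valence (C 4, N 3, O 2, S 2, halogen 1):
  atom 1: N, bond orders sum to 1 (valence 3) → 2 H
  atom 2: C, bond orders sum to 4 (valence 4) → 0 H
  atom 3: C, bond orders sum to 4 (valence 4) → 0 H
  atom 4: C, bond orders sum to 4 (valence 4) → 0 H
  atom 5: O, bond orders sum to 2 (valence 2) → 0 H
  atom 6: O, bond orders sum to 2 (valence 2) → 0 H
  atom 7: C, bond orders sum to 1 (valence 4) → 3 H
  atom 8: C, bond orders sum to 4 (valence 4) → 0 H
  atom 9: C, bond orders sum to 4 (valence 4) → 0 H
  atom 10: O, bond orders sum to 2 (valence 2) → 0 H
  atom 11: O, bond orders sum to 2 (valence 2) → 0 H
  atom 12: C, bond orders sum to 1 (valence 4) → 3 H
  atom 13: C, bond orders sum to 4 (valence 4) → 0 H
  atom 14: C, bond orders sum to 2 (valence 4) → 2 H
  atom 15: C, bond orders sum to 1 (valence 4) → 3 H
  atom 16: N, bond orders sum to 3 (valence 3) → 0 H
  atom 17: C, bond orders sum to 4 (valence 4) → 0 H
  atom 18: C, bond orders sum to 1 (valence 4) → 3 H
Totals → C:12, H:16, N:2, O:4.

C12H16N2O4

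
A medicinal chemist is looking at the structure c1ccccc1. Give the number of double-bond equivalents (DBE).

4

Molecular formula: C6H6.
DoU = (2C + 2 + N − H − X) / 2, where X is the halogen count and O/S are ignored.
    = (2·6 + 2 + 0 − 6 − 0) / 2 = 8 / 2 = 4.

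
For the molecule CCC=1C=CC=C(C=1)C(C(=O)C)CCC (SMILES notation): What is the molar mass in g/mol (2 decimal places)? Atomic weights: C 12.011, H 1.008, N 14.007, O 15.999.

204.31 g/mol

First, the molecular formula is C14H20O (counting implicit H from valence).
  C: 14 × 12.011 = 168.154
  H: 20 × 1.008 = 20.160
  O: 1 × 15.999 = 15.999
Sum: 14×12.011 + 20×1.008 + 1×15.999 = 204.313 → 204.31 g/mol.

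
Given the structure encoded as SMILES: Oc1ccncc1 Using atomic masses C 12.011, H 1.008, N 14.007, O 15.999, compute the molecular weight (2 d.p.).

First, the molecular formula is C5H5NO (counting implicit H from valence).
  C: 5 × 12.011 = 60.055
  H: 5 × 1.008 = 5.040
  N: 1 × 14.007 = 14.007
  O: 1 × 15.999 = 15.999
Sum: 5×12.011 + 5×1.008 + 1×14.007 + 1×15.999 = 95.101 → 95.10 g/mol.

95.10 g/mol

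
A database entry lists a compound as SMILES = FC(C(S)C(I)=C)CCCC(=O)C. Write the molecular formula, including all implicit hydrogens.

C9H14FIOS

Walk through each heavy atom and fill implicit hydrogens from standard valence (C 4, N 3, O 2, S 2, halogen 1):
  atom 1: F (halogen, monovalent) → 0 H
  atom 2: C, bond orders sum to 3 (valence 4) → 1 H
  atom 3: C, bond orders sum to 3 (valence 4) → 1 H
  atom 4: S, bond orders sum to 1 (valence 2) → 1 H
  atom 5: C, bond orders sum to 4 (valence 4) → 0 H
  atom 6: I (halogen, monovalent) → 0 H
  atom 7: C, bond orders sum to 2 (valence 4) → 2 H
  atom 8: C, bond orders sum to 2 (valence 4) → 2 H
  atom 9: C, bond orders sum to 2 (valence 4) → 2 H
  atom 10: C, bond orders sum to 2 (valence 4) → 2 H
  atom 11: C, bond orders sum to 4 (valence 4) → 0 H
  atom 12: O, bond orders sum to 2 (valence 2) → 0 H
  atom 13: C, bond orders sum to 1 (valence 4) → 3 H
Totals → C:9, H:14, F:1, I:1, O:1, S:1.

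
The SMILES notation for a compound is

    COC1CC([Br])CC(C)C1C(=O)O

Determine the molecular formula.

C9H15BrO3

Walk through each heavy atom and fill implicit hydrogens from standard valence (C 4, N 3, O 2, S 2, halogen 1):
  atom 1: C, bond orders sum to 1 (valence 4) → 3 H
  atom 2: O, bond orders sum to 2 (valence 2) → 0 H
  atom 3: C, bond orders sum to 3 (valence 4) → 1 H
  atom 4: C, bond orders sum to 2 (valence 4) → 2 H
  atom 5: C, bond orders sum to 3 (valence 4) → 1 H
  atom 6: Br with explicit H count 0
  atom 7: C, bond orders sum to 2 (valence 4) → 2 H
  atom 8: C, bond orders sum to 3 (valence 4) → 1 H
  atom 9: C, bond orders sum to 1 (valence 4) → 3 H
  atom 10: C, bond orders sum to 3 (valence 4) → 1 H
  atom 11: C, bond orders sum to 4 (valence 4) → 0 H
  atom 12: O, bond orders sum to 2 (valence 2) → 0 H
  atom 13: O, bond orders sum to 1 (valence 2) → 1 H
Totals → C:9, H:15, Br:1, O:3.
In Hill order: C9H15BrO3.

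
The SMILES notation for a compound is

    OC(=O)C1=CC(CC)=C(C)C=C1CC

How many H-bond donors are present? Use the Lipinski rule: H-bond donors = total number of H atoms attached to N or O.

1

Donors: find every N or O and count the H atoms it carries.
  atom 1 (O): bond orders sum to 1 → 1 H
  atom 3 (O): bond orders sum to 2 → 0 H
Lipinski HBD = 1.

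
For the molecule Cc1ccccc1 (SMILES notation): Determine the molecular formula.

C7H8

Walk through each heavy atom and fill implicit hydrogens from standard valence (C 4, N 3, O 2, S 2, halogen 1); for lowercase aromatic atoms, an aromatic c carries 1 H when it has two neighbours and 0 H with three, and aromatic n carries 0 H:
  atom 1: C, bond orders sum to 1 (valence 4) → 3 H
  atom 2: aromatic c, 3 neighbours → 0 H
  atom 3: aromatic c, 2 neighbours → 1 H
  atom 4: aromatic c, 2 neighbours → 1 H
  atom 5: aromatic c, 2 neighbours → 1 H
  atom 6: aromatic c, 2 neighbours → 1 H
  atom 7: aromatic c, 2 neighbours → 1 H
Totals → C:7, H:8.
In Hill order: C7H8.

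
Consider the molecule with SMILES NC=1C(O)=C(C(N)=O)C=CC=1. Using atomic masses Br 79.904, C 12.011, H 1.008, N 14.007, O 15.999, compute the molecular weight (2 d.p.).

First, the molecular formula is C7H8N2O2 (counting implicit H from valence).
  C: 7 × 12.011 = 84.077
  H: 8 × 1.008 = 8.064
  N: 2 × 14.007 = 28.014
  O: 2 × 15.999 = 31.998
Sum: 7×12.011 + 8×1.008 + 2×14.007 + 2×15.999 = 152.153 → 152.15 g/mol.

152.15 g/mol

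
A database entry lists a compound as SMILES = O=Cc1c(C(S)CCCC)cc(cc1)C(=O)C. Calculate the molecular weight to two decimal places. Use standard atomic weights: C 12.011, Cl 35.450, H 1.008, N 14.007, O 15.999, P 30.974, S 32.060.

250.36 g/mol

First, the molecular formula is C14H18O2S (counting implicit H from valence).
  C: 14 × 12.011 = 168.154
  H: 18 × 1.008 = 18.144
  O: 2 × 15.999 = 31.998
  S: 1 × 32.060 = 32.060
Sum: 14×12.011 + 18×1.008 + 2×15.999 + 1×32.060 = 250.356 → 250.36 g/mol.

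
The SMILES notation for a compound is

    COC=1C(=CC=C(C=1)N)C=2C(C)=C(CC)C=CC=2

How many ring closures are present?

In SMILES, each pair of matching ring-closure digits denotes one ring-closing bond; the number of such bonds equals the number of independent rings.
Ring-closure bonds here: 2.

2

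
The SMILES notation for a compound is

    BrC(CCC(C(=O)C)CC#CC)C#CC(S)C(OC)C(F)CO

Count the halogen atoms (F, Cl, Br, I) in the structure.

Halogen atoms appear at heavy-atom positions 1, 21 (1×Br, 1×F).
Other groups present: 2 alkyne, 1 ether, 1 hydroxyl, 1 ketone, 1 thiol.
Halogen count: 2.

2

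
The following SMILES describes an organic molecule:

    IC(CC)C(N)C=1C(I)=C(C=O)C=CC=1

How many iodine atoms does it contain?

2

Scan the SMILES for I atoms (remember two-letter symbols like Cl and Br are single atoms).
Iodine count: 2.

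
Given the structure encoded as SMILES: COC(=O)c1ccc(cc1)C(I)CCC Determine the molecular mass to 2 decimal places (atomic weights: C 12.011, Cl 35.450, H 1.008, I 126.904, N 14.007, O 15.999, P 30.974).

318.15 g/mol

First, the molecular formula is C12H15IO2 (counting implicit H from valence).
  C: 12 × 12.011 = 144.132
  H: 15 × 1.008 = 15.120
  I: 1 × 126.904 = 126.904
  O: 2 × 15.999 = 31.998
Sum: 12×12.011 + 15×1.008 + 1×126.904 + 2×15.999 = 318.154 → 318.15 g/mol.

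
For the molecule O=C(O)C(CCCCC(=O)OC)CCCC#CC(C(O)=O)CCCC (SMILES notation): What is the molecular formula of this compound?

C19H30O6

Walk through each heavy atom and fill implicit hydrogens from standard valence (C 4, N 3, O 2, S 2, halogen 1):
  atom 1: O, bond orders sum to 2 (valence 2) → 0 H
  atom 2: C, bond orders sum to 4 (valence 4) → 0 H
  atom 3: O, bond orders sum to 1 (valence 2) → 1 H
  atom 4: C, bond orders sum to 3 (valence 4) → 1 H
  atom 5: C, bond orders sum to 2 (valence 4) → 2 H
  atom 6: C, bond orders sum to 2 (valence 4) → 2 H
  atom 7: C, bond orders sum to 2 (valence 4) → 2 H
  atom 8: C, bond orders sum to 2 (valence 4) → 2 H
  atom 9: C, bond orders sum to 4 (valence 4) → 0 H
  atom 10: O, bond orders sum to 2 (valence 2) → 0 H
  atom 11: O, bond orders sum to 2 (valence 2) → 0 H
  atom 12: C, bond orders sum to 1 (valence 4) → 3 H
  atom 13: C, bond orders sum to 2 (valence 4) → 2 H
  atom 14: C, bond orders sum to 2 (valence 4) → 2 H
  atom 15: C, bond orders sum to 2 (valence 4) → 2 H
  atom 16: C, bond orders sum to 4 (valence 4) → 0 H
  atom 17: C, bond orders sum to 4 (valence 4) → 0 H
  atom 18: C, bond orders sum to 3 (valence 4) → 1 H
  atom 19: C, bond orders sum to 4 (valence 4) → 0 H
  atom 20: O, bond orders sum to 1 (valence 2) → 1 H
  atom 21: O, bond orders sum to 2 (valence 2) → 0 H
  atom 22: C, bond orders sum to 2 (valence 4) → 2 H
  atom 23: C, bond orders sum to 2 (valence 4) → 2 H
  atom 24: C, bond orders sum to 2 (valence 4) → 2 H
  atom 25: C, bond orders sum to 1 (valence 4) → 3 H
Totals → C:19, H:30, O:6.
In Hill order: C19H30O6.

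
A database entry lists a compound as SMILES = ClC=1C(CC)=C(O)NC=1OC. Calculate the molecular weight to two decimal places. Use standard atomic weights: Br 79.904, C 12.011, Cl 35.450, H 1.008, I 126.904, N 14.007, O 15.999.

First, the molecular formula is C7H10ClNO2 (counting implicit H from valence).
  C: 7 × 12.011 = 84.077
  Cl: 1 × 35.450 = 35.450
  H: 10 × 1.008 = 10.080
  N: 1 × 14.007 = 14.007
  O: 2 × 15.999 = 31.998
Sum: 7×12.011 + 1×35.450 + 10×1.008 + 1×14.007 + 2×15.999 = 175.612 → 175.61 g/mol.

175.61 g/mol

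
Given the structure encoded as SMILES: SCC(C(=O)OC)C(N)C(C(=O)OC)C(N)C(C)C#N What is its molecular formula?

C12H21N3O4S

Walk through each heavy atom and fill implicit hydrogens from standard valence (C 4, N 3, O 2, S 2, halogen 1):
  atom 1: S, bond orders sum to 1 (valence 2) → 1 H
  atom 2: C, bond orders sum to 2 (valence 4) → 2 H
  atom 3: C, bond orders sum to 3 (valence 4) → 1 H
  atom 4: C, bond orders sum to 4 (valence 4) → 0 H
  atom 5: O, bond orders sum to 2 (valence 2) → 0 H
  atom 6: O, bond orders sum to 2 (valence 2) → 0 H
  atom 7: C, bond orders sum to 1 (valence 4) → 3 H
  atom 8: C, bond orders sum to 3 (valence 4) → 1 H
  atom 9: N, bond orders sum to 1 (valence 3) → 2 H
  atom 10: C, bond orders sum to 3 (valence 4) → 1 H
  atom 11: C, bond orders sum to 4 (valence 4) → 0 H
  atom 12: O, bond orders sum to 2 (valence 2) → 0 H
  atom 13: O, bond orders sum to 2 (valence 2) → 0 H
  atom 14: C, bond orders sum to 1 (valence 4) → 3 H
  atom 15: C, bond orders sum to 3 (valence 4) → 1 H
  atom 16: N, bond orders sum to 1 (valence 3) → 2 H
  atom 17: C, bond orders sum to 3 (valence 4) → 1 H
  atom 18: C, bond orders sum to 1 (valence 4) → 3 H
  atom 19: C, bond orders sum to 4 (valence 4) → 0 H
  atom 20: N, bond orders sum to 3 (valence 3) → 0 H
Totals → C:12, H:21, N:3, O:4, S:1.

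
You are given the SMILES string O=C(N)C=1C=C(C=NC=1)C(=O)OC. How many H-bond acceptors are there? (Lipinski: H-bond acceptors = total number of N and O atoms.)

5

N atoms: 2; O atoms: 3.
Lipinski HBA = 2 + 3 = 5.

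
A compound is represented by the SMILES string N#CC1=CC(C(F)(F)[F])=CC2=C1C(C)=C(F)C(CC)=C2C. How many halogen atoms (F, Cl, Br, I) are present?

Halogen atoms appear at heavy-atom positions 7, 8, 9, 16 (4×F).
Other groups present: 1 nitrile.
Halogen count: 4.

4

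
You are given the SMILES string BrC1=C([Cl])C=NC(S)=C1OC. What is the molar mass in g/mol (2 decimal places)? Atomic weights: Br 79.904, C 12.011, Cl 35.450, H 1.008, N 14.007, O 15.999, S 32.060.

254.53 g/mol

First, the molecular formula is C6H5BrClNOS (counting implicit H from valence).
  Br: 1 × 79.904 = 79.904
  C: 6 × 12.011 = 72.066
  Cl: 1 × 35.450 = 35.450
  H: 5 × 1.008 = 5.040
  N: 1 × 14.007 = 14.007
  O: 1 × 15.999 = 15.999
  S: 1 × 32.060 = 32.060
Sum: 1×79.904 + 6×12.011 + 1×35.450 + 5×1.008 + 1×14.007 + 1×15.999 + 1×32.060 = 254.526 → 254.53 g/mol.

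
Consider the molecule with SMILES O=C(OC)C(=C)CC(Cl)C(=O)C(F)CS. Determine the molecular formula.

Walk through each heavy atom and fill implicit hydrogens from standard valence (C 4, N 3, O 2, S 2, halogen 1):
  atom 1: O, bond orders sum to 2 (valence 2) → 0 H
  atom 2: C, bond orders sum to 4 (valence 4) → 0 H
  atom 3: O, bond orders sum to 2 (valence 2) → 0 H
  atom 4: C, bond orders sum to 1 (valence 4) → 3 H
  atom 5: C, bond orders sum to 4 (valence 4) → 0 H
  atom 6: C, bond orders sum to 2 (valence 4) → 2 H
  atom 7: C, bond orders sum to 2 (valence 4) → 2 H
  atom 8: C, bond orders sum to 3 (valence 4) → 1 H
  atom 9: Cl (halogen, monovalent) → 0 H
  atom 10: C, bond orders sum to 4 (valence 4) → 0 H
  atom 11: O, bond orders sum to 2 (valence 2) → 0 H
  atom 12: C, bond orders sum to 3 (valence 4) → 1 H
  atom 13: F (halogen, monovalent) → 0 H
  atom 14: C, bond orders sum to 2 (valence 4) → 2 H
  atom 15: S, bond orders sum to 1 (valence 2) → 1 H
Totals → C:9, H:12, Cl:1, F:1, O:3, S:1.
In Hill order: C9H12ClFO3S.

C9H12ClFO3S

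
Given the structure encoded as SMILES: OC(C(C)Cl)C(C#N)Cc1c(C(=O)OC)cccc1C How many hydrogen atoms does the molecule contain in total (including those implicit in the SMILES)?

Walk through each heavy atom and fill implicit hydrogens from standard valence (C 4, N 3, O 2, S 2, halogen 1); for lowercase aromatic atoms, an aromatic c carries 1 H when it has two neighbours and 0 H with three, and aromatic n carries 0 H:
  atom 1: O, bond orders sum to 1 (valence 2) → 1 H
  atom 2: C, bond orders sum to 3 (valence 4) → 1 H
  atom 3: C, bond orders sum to 3 (valence 4) → 1 H
  atom 4: C, bond orders sum to 1 (valence 4) → 3 H
  atom 5: Cl (halogen, monovalent) → 0 H
  atom 6: C, bond orders sum to 3 (valence 4) → 1 H
  atom 7: C, bond orders sum to 4 (valence 4) → 0 H
  atom 8: N, bond orders sum to 3 (valence 3) → 0 H
  atom 9: C, bond orders sum to 2 (valence 4) → 2 H
  atom 10: aromatic c, 3 neighbours → 0 H
  atom 11: aromatic c, 3 neighbours → 0 H
  atom 12: C, bond orders sum to 4 (valence 4) → 0 H
  atom 13: O, bond orders sum to 2 (valence 2) → 0 H
  atom 14: O, bond orders sum to 2 (valence 2) → 0 H
  atom 15: C, bond orders sum to 1 (valence 4) → 3 H
  atom 16: aromatic c, 2 neighbours → 1 H
  atom 17: aromatic c, 2 neighbours → 1 H
  atom 18: aromatic c, 2 neighbours → 1 H
  atom 19: aromatic c, 3 neighbours → 0 H
  atom 20: C, bond orders sum to 1 (valence 4) → 3 H
Total hydrogens: 18.

18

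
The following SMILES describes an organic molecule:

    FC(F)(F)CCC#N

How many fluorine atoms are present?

3

Scan the SMILES for F atoms (remember two-letter symbols like Cl and Br are single atoms).
Fluorine count: 3.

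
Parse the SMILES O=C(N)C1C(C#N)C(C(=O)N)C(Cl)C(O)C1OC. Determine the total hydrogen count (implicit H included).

Walk through each heavy atom and fill implicit hydrogens from standard valence (C 4, N 3, O 2, S 2, halogen 1):
  atom 1: O, bond orders sum to 2 (valence 2) → 0 H
  atom 2: C, bond orders sum to 4 (valence 4) → 0 H
  atom 3: N, bond orders sum to 1 (valence 3) → 2 H
  atom 4: C, bond orders sum to 3 (valence 4) → 1 H
  atom 5: C, bond orders sum to 3 (valence 4) → 1 H
  atom 6: C, bond orders sum to 4 (valence 4) → 0 H
  atom 7: N, bond orders sum to 3 (valence 3) → 0 H
  atom 8: C, bond orders sum to 3 (valence 4) → 1 H
  atom 9: C, bond orders sum to 4 (valence 4) → 0 H
  atom 10: O, bond orders sum to 2 (valence 2) → 0 H
  atom 11: N, bond orders sum to 1 (valence 3) → 2 H
  atom 12: C, bond orders sum to 3 (valence 4) → 1 H
  atom 13: Cl (halogen, monovalent) → 0 H
  atom 14: C, bond orders sum to 3 (valence 4) → 1 H
  atom 15: O, bond orders sum to 1 (valence 2) → 1 H
  atom 16: C, bond orders sum to 3 (valence 4) → 1 H
  atom 17: O, bond orders sum to 2 (valence 2) → 0 H
  atom 18: C, bond orders sum to 1 (valence 4) → 3 H
Total hydrogens: 14.

14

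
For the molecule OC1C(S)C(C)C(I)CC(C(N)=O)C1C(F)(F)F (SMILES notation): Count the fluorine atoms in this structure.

Scan the SMILES for F atoms (remember two-letter symbols like Cl and Br are single atoms).
Fluorine count: 3.

3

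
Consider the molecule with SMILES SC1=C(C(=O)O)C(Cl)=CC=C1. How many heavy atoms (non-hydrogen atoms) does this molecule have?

Every atom symbol written in the SMILES (organic subset) is one heavy atom; implicit H are not written.
Heavy atoms by element → C:7, Cl:1, O:2, S:1.
Total: 11.

11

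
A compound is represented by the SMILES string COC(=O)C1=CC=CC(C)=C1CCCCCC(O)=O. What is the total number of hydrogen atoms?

20

Walk through each heavy atom and fill implicit hydrogens from standard valence (C 4, N 3, O 2, S 2, halogen 1):
  atom 1: C, bond orders sum to 1 (valence 4) → 3 H
  atom 2: O, bond orders sum to 2 (valence 2) → 0 H
  atom 3: C, bond orders sum to 4 (valence 4) → 0 H
  atom 4: O, bond orders sum to 2 (valence 2) → 0 H
  atom 5: C, bond orders sum to 4 (valence 4) → 0 H
  atom 6: C, bond orders sum to 3 (valence 4) → 1 H
  atom 7: C, bond orders sum to 3 (valence 4) → 1 H
  atom 8: C, bond orders sum to 3 (valence 4) → 1 H
  atom 9: C, bond orders sum to 4 (valence 4) → 0 H
  atom 10: C, bond orders sum to 1 (valence 4) → 3 H
  atom 11: C, bond orders sum to 4 (valence 4) → 0 H
  atom 12: C, bond orders sum to 2 (valence 4) → 2 H
  atom 13: C, bond orders sum to 2 (valence 4) → 2 H
  atom 14: C, bond orders sum to 2 (valence 4) → 2 H
  atom 15: C, bond orders sum to 2 (valence 4) → 2 H
  atom 16: C, bond orders sum to 2 (valence 4) → 2 H
  atom 17: C, bond orders sum to 4 (valence 4) → 0 H
  atom 18: O, bond orders sum to 1 (valence 2) → 1 H
  atom 19: O, bond orders sum to 2 (valence 2) → 0 H
Total hydrogens: 20.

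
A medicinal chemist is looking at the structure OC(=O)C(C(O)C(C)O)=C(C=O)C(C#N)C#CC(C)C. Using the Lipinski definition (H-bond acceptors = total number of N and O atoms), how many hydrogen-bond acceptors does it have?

N atoms: 1; O atoms: 5.
Lipinski HBA = 1 + 5 = 6.

6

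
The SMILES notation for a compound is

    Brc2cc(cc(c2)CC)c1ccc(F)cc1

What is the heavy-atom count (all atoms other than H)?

16

Every atom symbol written in the SMILES (organic subset) is one heavy atom; implicit H are not written.
Heavy atoms by element → Br:1, C:14, F:1.
Total: 16.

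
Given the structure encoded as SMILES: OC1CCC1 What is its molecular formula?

C4H8O

Walk through each heavy atom and fill implicit hydrogens from standard valence (C 4, N 3, O 2, S 2, halogen 1):
  atom 1: O, bond orders sum to 1 (valence 2) → 1 H
  atom 2: C, bond orders sum to 3 (valence 4) → 1 H
  atom 3: C, bond orders sum to 2 (valence 4) → 2 H
  atom 4: C, bond orders sum to 2 (valence 4) → 2 H
  atom 5: C, bond orders sum to 2 (valence 4) → 2 H
Totals → C:4, H:8, O:1.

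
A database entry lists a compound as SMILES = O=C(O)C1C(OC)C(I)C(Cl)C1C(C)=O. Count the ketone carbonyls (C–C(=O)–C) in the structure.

The ketone motif appears at heavy-atom position 13 in the SMILES.
Other groups present: 1 carboxylic acid, 1 ether.
Ketone count: 1.

1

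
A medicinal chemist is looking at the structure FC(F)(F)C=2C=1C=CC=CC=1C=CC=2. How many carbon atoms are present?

Count every carbon token in the SMILES (each C, including those in ring-closure positions and inside branches).
Carbon count: 11.

11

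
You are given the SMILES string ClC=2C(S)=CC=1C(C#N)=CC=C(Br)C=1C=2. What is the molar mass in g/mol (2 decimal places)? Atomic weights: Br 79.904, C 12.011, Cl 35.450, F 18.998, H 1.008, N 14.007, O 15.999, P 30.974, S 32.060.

298.58 g/mol

First, the molecular formula is C11H5BrClNS (counting implicit H from valence).
  Br: 1 × 79.904 = 79.904
  C: 11 × 12.011 = 132.121
  Cl: 1 × 35.450 = 35.450
  H: 5 × 1.008 = 5.040
  N: 1 × 14.007 = 14.007
  S: 1 × 32.060 = 32.060
Sum: 1×79.904 + 11×12.011 + 1×35.450 + 5×1.008 + 1×14.007 + 1×32.060 = 298.582 → 298.58 g/mol.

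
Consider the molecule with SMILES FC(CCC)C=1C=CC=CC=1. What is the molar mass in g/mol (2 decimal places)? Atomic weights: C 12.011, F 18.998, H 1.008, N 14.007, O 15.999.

First, the molecular formula is C10H13F (counting implicit H from valence).
  C: 10 × 12.011 = 120.110
  F: 1 × 18.998 = 18.998
  H: 13 × 1.008 = 13.104
Sum: 10×12.011 + 1×18.998 + 13×1.008 = 152.212 → 152.21 g/mol.

152.21 g/mol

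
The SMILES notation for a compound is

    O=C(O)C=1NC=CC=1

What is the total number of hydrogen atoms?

5

Walk through each heavy atom and fill implicit hydrogens from standard valence (C 4, N 3, O 2, S 2, halogen 1):
  atom 1: O, bond orders sum to 2 (valence 2) → 0 H
  atom 2: C, bond orders sum to 4 (valence 4) → 0 H
  atom 3: O, bond orders sum to 1 (valence 2) → 1 H
  atom 4: C, bond orders sum to 4 (valence 4) → 0 H
  atom 5: N, bond orders sum to 2 (valence 3) → 1 H
  atom 6: C, bond orders sum to 3 (valence 4) → 1 H
  atom 7: C, bond orders sum to 3 (valence 4) → 1 H
  atom 8: C, bond orders sum to 3 (valence 4) → 1 H
Total hydrogens: 5.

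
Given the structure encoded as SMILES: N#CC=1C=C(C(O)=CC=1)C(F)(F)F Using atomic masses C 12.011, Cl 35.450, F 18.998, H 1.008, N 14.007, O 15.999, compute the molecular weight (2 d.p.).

First, the molecular formula is C8H4F3NO (counting implicit H from valence).
  C: 8 × 12.011 = 96.088
  F: 3 × 18.998 = 56.994
  H: 4 × 1.008 = 4.032
  N: 1 × 14.007 = 14.007
  O: 1 × 15.999 = 15.999
Sum: 8×12.011 + 3×18.998 + 4×1.008 + 1×14.007 + 1×15.999 = 187.120 → 187.12 g/mol.

187.12 g/mol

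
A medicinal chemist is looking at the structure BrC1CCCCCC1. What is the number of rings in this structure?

In SMILES, each pair of matching ring-closure digits denotes one ring-closing bond; the number of such bonds equals the number of independent rings.
Ring-closure bonds here: 1.

1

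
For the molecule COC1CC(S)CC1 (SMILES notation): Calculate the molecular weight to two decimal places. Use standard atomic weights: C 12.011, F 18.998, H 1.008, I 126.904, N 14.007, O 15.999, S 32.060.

First, the molecular formula is C6H12OS (counting implicit H from valence).
  C: 6 × 12.011 = 72.066
  H: 12 × 1.008 = 12.096
  O: 1 × 15.999 = 15.999
  S: 1 × 32.060 = 32.060
Sum: 6×12.011 + 12×1.008 + 1×15.999 + 1×32.060 = 132.221 → 132.22 g/mol.

132.22 g/mol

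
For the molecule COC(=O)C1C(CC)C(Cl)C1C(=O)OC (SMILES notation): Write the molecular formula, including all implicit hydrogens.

Walk through each heavy atom and fill implicit hydrogens from standard valence (C 4, N 3, O 2, S 2, halogen 1):
  atom 1: C, bond orders sum to 1 (valence 4) → 3 H
  atom 2: O, bond orders sum to 2 (valence 2) → 0 H
  atom 3: C, bond orders sum to 4 (valence 4) → 0 H
  atom 4: O, bond orders sum to 2 (valence 2) → 0 H
  atom 5: C, bond orders sum to 3 (valence 4) → 1 H
  atom 6: C, bond orders sum to 3 (valence 4) → 1 H
  atom 7: C, bond orders sum to 2 (valence 4) → 2 H
  atom 8: C, bond orders sum to 1 (valence 4) → 3 H
  atom 9: C, bond orders sum to 3 (valence 4) → 1 H
  atom 10: Cl (halogen, monovalent) → 0 H
  atom 11: C, bond orders sum to 3 (valence 4) → 1 H
  atom 12: C, bond orders sum to 4 (valence 4) → 0 H
  atom 13: O, bond orders sum to 2 (valence 2) → 0 H
  atom 14: O, bond orders sum to 2 (valence 2) → 0 H
  atom 15: C, bond orders sum to 1 (valence 4) → 3 H
Totals → C:10, H:15, Cl:1, O:4.

C10H15ClO4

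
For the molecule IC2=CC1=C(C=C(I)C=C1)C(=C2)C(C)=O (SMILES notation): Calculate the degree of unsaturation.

Molecular formula: C12H8I2O.
DoU = (2C + 2 + N − H − X) / 2, where X is the halogen count and O/S are ignored.
    = (2·12 + 2 + 0 − 8 − 2) / 2 = 16 / 2 = 8.

8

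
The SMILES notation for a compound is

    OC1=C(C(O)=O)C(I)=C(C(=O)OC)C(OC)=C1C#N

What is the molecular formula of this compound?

Walk through each heavy atom and fill implicit hydrogens from standard valence (C 4, N 3, O 2, S 2, halogen 1):
  atom 1: O, bond orders sum to 1 (valence 2) → 1 H
  atom 2: C, bond orders sum to 4 (valence 4) → 0 H
  atom 3: C, bond orders sum to 4 (valence 4) → 0 H
  atom 4: C, bond orders sum to 4 (valence 4) → 0 H
  atom 5: O, bond orders sum to 1 (valence 2) → 1 H
  atom 6: O, bond orders sum to 2 (valence 2) → 0 H
  atom 7: C, bond orders sum to 4 (valence 4) → 0 H
  atom 8: I (halogen, monovalent) → 0 H
  atom 9: C, bond orders sum to 4 (valence 4) → 0 H
  atom 10: C, bond orders sum to 4 (valence 4) → 0 H
  atom 11: O, bond orders sum to 2 (valence 2) → 0 H
  atom 12: O, bond orders sum to 2 (valence 2) → 0 H
  atom 13: C, bond orders sum to 1 (valence 4) → 3 H
  atom 14: C, bond orders sum to 4 (valence 4) → 0 H
  atom 15: O, bond orders sum to 2 (valence 2) → 0 H
  atom 16: C, bond orders sum to 1 (valence 4) → 3 H
  atom 17: C, bond orders sum to 4 (valence 4) → 0 H
  atom 18: C, bond orders sum to 4 (valence 4) → 0 H
  atom 19: N, bond orders sum to 3 (valence 3) → 0 H
Totals → C:11, H:8, I:1, N:1, O:6.

C11H8INO6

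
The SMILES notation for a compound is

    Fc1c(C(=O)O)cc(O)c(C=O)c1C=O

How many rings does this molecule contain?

In SMILES, each pair of matching ring-closure digits denotes one ring-closing bond; the number of such bonds equals the number of independent rings.
Ring-closure bonds here: 1.

1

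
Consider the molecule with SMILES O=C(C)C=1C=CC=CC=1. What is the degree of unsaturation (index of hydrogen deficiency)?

Degree of unsaturation = (number of rings) + (number of π bonds).
Ring closures in the SMILES: 1.
π bonds: 4 double bonds (each 1 DoU) → 4 DoU from unsaturation.
Total DoU = 1 + 4 = 5.

5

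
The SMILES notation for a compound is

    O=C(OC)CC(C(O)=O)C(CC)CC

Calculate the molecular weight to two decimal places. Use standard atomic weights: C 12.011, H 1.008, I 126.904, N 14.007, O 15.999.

202.25 g/mol

First, the molecular formula is C10H18O4 (counting implicit H from valence).
  C: 10 × 12.011 = 120.110
  H: 18 × 1.008 = 18.144
  O: 4 × 15.999 = 63.996
Sum: 10×12.011 + 18×1.008 + 4×15.999 = 202.250 → 202.25 g/mol.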